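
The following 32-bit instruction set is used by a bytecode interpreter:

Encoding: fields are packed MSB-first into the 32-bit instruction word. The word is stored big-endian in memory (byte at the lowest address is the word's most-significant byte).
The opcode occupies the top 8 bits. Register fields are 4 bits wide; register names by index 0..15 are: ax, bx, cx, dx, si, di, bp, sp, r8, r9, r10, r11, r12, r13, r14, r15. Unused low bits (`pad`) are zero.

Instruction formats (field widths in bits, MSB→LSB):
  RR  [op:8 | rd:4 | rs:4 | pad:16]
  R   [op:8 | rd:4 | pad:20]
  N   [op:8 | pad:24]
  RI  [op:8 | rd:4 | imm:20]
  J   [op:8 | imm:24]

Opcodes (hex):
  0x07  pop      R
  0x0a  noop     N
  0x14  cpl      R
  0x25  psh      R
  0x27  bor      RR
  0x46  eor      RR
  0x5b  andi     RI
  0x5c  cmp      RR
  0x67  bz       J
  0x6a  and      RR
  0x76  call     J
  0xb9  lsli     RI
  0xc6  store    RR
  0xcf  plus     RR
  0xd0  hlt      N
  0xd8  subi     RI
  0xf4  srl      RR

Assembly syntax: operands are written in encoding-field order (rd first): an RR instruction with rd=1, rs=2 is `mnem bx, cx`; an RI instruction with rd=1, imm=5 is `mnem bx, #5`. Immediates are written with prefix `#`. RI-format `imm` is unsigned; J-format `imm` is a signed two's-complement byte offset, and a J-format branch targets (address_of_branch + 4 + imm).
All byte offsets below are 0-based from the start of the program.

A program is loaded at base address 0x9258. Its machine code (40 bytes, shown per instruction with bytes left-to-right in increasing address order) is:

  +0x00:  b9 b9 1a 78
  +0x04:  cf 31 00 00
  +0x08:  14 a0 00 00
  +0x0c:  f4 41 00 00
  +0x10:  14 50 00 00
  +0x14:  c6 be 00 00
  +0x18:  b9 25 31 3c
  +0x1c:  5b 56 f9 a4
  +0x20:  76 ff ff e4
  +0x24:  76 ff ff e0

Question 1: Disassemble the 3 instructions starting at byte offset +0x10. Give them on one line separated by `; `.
cpl di; store r11, r14; lsli cx, #340284

+0x10: 14 50 00 00 ⇒ word 0x14500000 (big)
  op=0x14500000>>24=0x14 ⇒ cpl (R)
  [23:20] rd=5 = di
+0x14: c6 be 00 00 ⇒ word 0xc6be0000 (big)
  op=0xc6be0000>>24=0xc6 ⇒ store (RR)
  [23:20] rd=11 = r11
  [19:16] rs=14 = r14
+0x18: b9 25 31 3c ⇒ word 0xb925313c (big)
  op=0xb925313c>>24=0xb9 ⇒ lsli (RI)
  [23:20] rd=2 = cx
  [19:0] imm=340284 = #340284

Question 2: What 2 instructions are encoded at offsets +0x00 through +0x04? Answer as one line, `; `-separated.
[00] b9 b9 1a 78 → 0xb9b91a78
  opcode bits[31:24]=0xb9: lsli/RI
  rd: (w>>20)&0xf=0xb → r11
  imm: (w>>0)&0xfffff=0x91a78 → #596600
[04] cf 31 00 00 → 0xcf310000
  opcode bits[31:24]=0xcf: plus/RR
  rd: (w>>20)&0xf=0x3 → dx
  rs: (w>>16)&0xf=0x1 → bx

lsli r11, #596600; plus dx, bx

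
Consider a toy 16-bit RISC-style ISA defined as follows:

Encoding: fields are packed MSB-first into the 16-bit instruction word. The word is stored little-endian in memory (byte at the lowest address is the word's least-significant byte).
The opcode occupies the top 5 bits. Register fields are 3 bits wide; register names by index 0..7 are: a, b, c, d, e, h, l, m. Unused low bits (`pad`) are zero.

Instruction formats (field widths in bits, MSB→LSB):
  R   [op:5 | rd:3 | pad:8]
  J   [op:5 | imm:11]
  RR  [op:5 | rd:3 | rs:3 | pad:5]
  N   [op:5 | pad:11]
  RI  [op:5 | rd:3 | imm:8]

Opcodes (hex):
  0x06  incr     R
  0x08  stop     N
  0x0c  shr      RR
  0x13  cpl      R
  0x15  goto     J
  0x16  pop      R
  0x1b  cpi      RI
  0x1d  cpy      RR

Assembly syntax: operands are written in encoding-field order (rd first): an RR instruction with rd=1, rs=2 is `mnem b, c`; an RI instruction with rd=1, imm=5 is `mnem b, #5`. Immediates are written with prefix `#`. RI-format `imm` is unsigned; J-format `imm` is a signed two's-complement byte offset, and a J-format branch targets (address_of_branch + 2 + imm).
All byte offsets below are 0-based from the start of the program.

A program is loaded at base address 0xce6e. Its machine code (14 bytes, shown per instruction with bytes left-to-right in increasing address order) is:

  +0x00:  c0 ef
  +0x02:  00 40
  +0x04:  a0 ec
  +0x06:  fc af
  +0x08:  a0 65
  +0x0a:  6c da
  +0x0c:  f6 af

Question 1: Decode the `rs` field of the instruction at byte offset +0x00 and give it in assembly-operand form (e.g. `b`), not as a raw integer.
l

[00] c0 ef → 0xefc0
  op=0xefc0>>11=0x1d ⇒ cpy (RR)
  rd@[10:8]=0x7 ⇒ m
  rs@[7:5]=0x6 ⇒ l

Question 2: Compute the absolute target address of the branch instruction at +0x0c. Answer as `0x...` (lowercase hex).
off 0x0c: read f6 af as little → 0xaff6
  opcode bits[15:11]=0x15: goto/J
  imm@[10:0]=0x7f6 (s11→-10) ⇒ #-10
  target = base 0xce6e + off 0x0c + 2 + imm -10 = 0xce72

0xce72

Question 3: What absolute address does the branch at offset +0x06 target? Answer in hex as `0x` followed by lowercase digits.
@+06  little-endian(fc af) = 0xaffc
  op=0xaffc>>11=0x15 ⇒ goto (J)
  imm: (w>>0)&0x7ff=0x7fc (s11→-4) → #-4
  target = base 0xce6e + off 0x06 + 2 + imm -4 = 0xce72

0xce72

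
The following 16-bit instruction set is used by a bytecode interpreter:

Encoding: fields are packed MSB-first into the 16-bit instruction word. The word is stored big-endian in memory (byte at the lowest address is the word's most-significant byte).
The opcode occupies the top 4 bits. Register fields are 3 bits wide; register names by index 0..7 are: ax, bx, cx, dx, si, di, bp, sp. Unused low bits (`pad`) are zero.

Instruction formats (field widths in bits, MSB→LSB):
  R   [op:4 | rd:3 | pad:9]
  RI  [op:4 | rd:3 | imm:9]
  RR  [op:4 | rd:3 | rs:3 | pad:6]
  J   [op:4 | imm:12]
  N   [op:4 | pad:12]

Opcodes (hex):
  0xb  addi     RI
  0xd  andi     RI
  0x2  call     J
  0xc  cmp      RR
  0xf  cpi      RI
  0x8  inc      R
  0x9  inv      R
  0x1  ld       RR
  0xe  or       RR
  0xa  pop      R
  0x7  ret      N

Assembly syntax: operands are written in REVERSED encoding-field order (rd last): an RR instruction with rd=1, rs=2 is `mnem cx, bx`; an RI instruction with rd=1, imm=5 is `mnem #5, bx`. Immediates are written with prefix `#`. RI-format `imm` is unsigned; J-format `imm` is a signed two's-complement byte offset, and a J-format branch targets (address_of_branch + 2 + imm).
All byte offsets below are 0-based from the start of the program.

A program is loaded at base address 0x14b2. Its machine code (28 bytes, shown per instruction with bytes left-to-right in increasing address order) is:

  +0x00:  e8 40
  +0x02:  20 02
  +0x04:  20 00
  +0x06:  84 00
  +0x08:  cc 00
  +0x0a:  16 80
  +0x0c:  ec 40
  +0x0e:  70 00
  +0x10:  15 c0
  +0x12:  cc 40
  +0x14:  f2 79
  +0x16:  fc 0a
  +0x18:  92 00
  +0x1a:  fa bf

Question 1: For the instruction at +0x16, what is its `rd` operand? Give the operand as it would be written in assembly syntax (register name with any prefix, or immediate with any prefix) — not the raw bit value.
bp

+0x16: fc 0a ⇒ word 0xfc0a (big)
  opcode bits[15:12]=0xf: cpi/RI
  [11:9] rd=6 = bp
  [8:0] imm=10 = #10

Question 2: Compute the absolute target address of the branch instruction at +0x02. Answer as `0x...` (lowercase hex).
0x14b8

+0x02: 20 02 ⇒ word 0x2002 (big)
  opcode bits[15:12]=0x2: call/J
  [11:0] imm=2 = #2
  target = base 0x14b2 + off 0x02 + 2 + imm 2 = 0x14b8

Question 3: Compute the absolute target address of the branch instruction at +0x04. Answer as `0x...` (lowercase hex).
[04] 20 00 → 0x2000
  op=0x2000>>12=0x2 ⇒ call (J)
  [11:0] imm=0 = #0
  target = base 0x14b2 + off 0x04 + 2 + imm 0 = 0x14b8

0x14b8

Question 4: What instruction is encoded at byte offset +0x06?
inc cx

off 0x06: read 84 00 as big → 0x8400
  top 4b → 0x8 → inc [R]
  rd: (w>>9)&0x7=0x2 → cx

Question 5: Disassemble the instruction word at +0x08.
cmp ax, bp

@+08  big-endian(cc 00) = 0xcc00
  top 4b → 0xc → cmp [RR]
  [11:9] rd=6 = bp
  [8:6] rs=0 = ax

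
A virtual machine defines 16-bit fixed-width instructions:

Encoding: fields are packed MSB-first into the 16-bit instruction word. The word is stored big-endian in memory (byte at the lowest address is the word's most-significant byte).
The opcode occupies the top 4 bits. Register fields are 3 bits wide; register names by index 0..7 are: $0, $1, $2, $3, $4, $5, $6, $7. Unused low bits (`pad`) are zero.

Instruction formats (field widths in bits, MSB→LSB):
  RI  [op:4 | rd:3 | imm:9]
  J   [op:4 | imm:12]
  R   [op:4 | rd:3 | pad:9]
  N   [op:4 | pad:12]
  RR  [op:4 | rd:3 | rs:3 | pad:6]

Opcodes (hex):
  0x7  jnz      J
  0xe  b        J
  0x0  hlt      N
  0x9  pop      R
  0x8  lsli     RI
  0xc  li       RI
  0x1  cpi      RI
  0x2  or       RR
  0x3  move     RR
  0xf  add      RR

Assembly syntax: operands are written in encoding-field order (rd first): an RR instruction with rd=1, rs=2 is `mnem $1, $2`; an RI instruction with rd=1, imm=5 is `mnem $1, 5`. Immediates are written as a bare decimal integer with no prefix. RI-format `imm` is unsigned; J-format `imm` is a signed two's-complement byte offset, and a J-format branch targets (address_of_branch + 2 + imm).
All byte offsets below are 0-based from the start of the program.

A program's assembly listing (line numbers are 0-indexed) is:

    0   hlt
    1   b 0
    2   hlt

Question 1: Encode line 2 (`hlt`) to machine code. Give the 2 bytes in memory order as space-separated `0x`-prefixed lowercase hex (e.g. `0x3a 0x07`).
line 2 (hlt): pack op=0x0:4|pad=0:12 = 0x0000; big→ 00 00

0x00 0x00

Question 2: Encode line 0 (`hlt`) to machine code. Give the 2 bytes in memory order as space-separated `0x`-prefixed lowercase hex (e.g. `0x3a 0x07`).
line 0 (hlt): pack op=0x0:4|pad=0:12 = 0x0000; big→ 00 00

0x00 0x00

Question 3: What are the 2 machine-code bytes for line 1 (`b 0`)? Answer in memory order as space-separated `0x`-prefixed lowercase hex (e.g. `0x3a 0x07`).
1. b fields op=0xe:4|imm=0:12 → word e000h → e0 00

0xe0 0x00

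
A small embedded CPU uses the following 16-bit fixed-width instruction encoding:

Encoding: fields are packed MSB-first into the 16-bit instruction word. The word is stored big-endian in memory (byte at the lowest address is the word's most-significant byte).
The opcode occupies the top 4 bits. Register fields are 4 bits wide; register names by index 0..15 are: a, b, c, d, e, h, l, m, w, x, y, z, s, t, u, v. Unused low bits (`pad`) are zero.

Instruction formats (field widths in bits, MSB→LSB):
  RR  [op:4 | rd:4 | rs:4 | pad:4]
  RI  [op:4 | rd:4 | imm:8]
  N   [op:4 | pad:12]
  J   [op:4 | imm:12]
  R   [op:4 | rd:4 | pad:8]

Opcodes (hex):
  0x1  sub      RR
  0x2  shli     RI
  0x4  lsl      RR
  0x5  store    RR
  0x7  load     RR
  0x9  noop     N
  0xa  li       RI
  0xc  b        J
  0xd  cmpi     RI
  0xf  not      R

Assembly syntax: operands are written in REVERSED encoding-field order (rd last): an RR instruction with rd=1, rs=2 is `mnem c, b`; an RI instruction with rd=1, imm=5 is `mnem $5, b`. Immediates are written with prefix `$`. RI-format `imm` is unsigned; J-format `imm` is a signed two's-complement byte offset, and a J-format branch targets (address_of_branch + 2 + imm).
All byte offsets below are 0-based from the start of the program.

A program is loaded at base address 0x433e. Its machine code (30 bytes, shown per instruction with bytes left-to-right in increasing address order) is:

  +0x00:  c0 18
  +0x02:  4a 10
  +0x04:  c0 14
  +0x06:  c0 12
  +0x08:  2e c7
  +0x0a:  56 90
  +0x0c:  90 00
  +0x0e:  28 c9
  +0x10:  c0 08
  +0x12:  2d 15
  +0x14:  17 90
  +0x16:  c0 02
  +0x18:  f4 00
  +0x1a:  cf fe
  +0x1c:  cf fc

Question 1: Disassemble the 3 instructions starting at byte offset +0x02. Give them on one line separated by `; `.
lsl b, y; b $20; b $18

+0x02: 4a 10 ⇒ word 0x4a10 (big)
  opcode bits[15:12]=0x4: lsl/RR
  [11:8] rd=10 = y
  [7:4] rs=1 = b
+0x04: c0 14 ⇒ word 0xc014 (big)
  opcode bits[15:12]=0xc: b/J
  [11:0] imm=20 = $20
+0x06: c0 12 ⇒ word 0xc012 (big)
  opcode bits[15:12]=0xc: b/J
  [11:0] imm=18 = $18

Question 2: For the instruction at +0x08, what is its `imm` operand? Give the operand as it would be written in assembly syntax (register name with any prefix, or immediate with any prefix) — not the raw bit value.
$199

[08] 2e c7 → 0x2ec7
  op=0x2ec7>>12=0x2 ⇒ shli (RI)
  rd: (w>>8)&0xf=0xe → u
  imm: (w>>0)&0xff=0xc7 → $199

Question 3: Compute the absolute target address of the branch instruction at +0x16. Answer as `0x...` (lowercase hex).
@+16  big-endian(c0 02) = 0xc002
  op=0xc002>>12=0xc ⇒ b (J)
  imm@[11:0]=0x2 ⇒ $2
  target = base 0x433e + off 0x16 + 2 + imm 2 = 0x4358

0x4358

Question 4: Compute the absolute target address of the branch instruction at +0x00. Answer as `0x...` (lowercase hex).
0x4358

off 0x00: read c0 18 as big → 0xc018
  top 4b → 0xc → b [J]
  [11:0] imm=24 = $24
  target = base 0x433e + off 0x00 + 2 + imm 24 = 0x4358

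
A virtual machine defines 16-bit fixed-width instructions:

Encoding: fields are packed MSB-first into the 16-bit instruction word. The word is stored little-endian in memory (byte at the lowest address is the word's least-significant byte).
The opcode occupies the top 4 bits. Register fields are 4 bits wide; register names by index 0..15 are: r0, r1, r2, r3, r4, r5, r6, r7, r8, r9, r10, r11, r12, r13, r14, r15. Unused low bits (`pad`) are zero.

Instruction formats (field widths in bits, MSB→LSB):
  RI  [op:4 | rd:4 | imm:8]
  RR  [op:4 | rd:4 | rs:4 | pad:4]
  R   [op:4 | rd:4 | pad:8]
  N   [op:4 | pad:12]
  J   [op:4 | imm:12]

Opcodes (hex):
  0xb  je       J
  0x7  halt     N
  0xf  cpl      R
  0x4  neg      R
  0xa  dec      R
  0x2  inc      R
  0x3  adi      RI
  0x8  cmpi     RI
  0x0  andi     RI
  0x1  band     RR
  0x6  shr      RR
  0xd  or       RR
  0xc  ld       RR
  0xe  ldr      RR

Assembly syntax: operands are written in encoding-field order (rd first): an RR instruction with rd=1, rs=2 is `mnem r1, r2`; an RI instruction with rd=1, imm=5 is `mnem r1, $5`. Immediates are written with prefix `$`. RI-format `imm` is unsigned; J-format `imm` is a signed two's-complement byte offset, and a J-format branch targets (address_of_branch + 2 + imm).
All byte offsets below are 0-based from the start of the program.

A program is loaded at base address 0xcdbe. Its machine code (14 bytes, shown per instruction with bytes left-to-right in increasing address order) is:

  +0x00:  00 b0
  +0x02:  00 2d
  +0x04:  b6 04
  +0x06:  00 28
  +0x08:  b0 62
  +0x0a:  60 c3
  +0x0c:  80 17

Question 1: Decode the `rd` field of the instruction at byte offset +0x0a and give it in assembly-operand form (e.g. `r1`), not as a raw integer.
r3

@+0a  little-endian(60 c3) = 0xc360
  opcode bits[15:12]=0xc: ld/RR
  rd@[11:8]=0x3 ⇒ r3
  rs@[7:4]=0x6 ⇒ r6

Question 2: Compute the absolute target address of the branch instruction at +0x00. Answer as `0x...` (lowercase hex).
[00] 00 b0 → 0xb000
  op=0xb000>>12=0xb ⇒ je (J)
  imm: (w>>0)&0xfff=0x0 → $0
  target = base 0xcdbe + off 0x00 + 2 + imm 0 = 0xcdc0

0xcdc0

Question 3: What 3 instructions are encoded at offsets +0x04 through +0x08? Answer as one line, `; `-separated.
off 0x04: read b6 04 as little → 0x04b6
  top 4b → 0x0 → andi [RI]
  [11:8] rd=4 = r4
  [7:0] imm=182 = $182
off 0x06: read 00 28 as little → 0x2800
  top 4b → 0x2 → inc [R]
  [11:8] rd=8 = r8
off 0x08: read b0 62 as little → 0x62b0
  top 4b → 0x6 → shr [RR]
  [11:8] rd=2 = r2
  [7:4] rs=11 = r11

andi r4, $182; inc r8; shr r2, r11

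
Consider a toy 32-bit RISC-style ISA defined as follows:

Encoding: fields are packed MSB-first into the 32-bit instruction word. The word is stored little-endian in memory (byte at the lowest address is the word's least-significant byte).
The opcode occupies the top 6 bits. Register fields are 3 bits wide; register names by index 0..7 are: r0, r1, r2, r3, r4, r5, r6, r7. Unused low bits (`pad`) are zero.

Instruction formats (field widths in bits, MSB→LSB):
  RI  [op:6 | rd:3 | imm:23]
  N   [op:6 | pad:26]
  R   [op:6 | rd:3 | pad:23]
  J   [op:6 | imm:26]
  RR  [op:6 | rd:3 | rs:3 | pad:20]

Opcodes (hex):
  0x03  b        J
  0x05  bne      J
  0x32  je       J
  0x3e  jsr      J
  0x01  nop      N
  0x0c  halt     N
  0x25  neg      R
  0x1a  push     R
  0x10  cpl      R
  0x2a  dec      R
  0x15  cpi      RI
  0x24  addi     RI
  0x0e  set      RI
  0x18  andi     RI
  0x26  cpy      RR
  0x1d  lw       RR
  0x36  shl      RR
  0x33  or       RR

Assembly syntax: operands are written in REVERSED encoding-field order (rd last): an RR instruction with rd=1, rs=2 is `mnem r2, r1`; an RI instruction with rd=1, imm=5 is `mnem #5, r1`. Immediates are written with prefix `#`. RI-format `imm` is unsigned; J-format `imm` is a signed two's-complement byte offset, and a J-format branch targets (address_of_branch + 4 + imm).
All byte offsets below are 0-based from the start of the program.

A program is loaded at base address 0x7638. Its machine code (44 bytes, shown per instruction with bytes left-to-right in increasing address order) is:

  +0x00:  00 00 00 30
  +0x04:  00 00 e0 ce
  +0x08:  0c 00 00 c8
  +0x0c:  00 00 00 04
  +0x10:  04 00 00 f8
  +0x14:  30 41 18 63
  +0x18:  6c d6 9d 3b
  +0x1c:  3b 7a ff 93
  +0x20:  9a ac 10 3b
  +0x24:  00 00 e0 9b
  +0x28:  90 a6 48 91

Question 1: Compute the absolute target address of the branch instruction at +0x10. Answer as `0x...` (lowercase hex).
0x7650

@+10  little-endian(04 00 00 f8) = 0xf8000004
  op=0xf8000004>>26=0x3e ⇒ jsr (J)
  imm@[25:0]=0x4 ⇒ #4
  target = base 0x7638 + off 0x10 + 4 + imm 4 = 0x7650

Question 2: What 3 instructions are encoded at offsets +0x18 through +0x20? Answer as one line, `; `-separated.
@+18  little-endian(6c d6 9d 3b) = 0x3b9dd66c
  top 6b → 0xe → set [RI]
  rd@[25:23]=0x7 ⇒ r7
  imm@[22:0]=0x1dd66c ⇒ #1955436
@+1c  little-endian(3b 7a ff 93) = 0x93ff7a3b
  top 6b → 0x24 → addi [RI]
  rd@[25:23]=0x7 ⇒ r7
  imm@[22:0]=0x7f7a3b ⇒ #8354363
@+20  little-endian(9a ac 10 3b) = 0x3b10ac9a
  top 6b → 0xe → set [RI]
  rd@[25:23]=0x6 ⇒ r6
  imm@[22:0]=0x10ac9a ⇒ #1092762

set #1955436, r7; addi #8354363, r7; set #1092762, r6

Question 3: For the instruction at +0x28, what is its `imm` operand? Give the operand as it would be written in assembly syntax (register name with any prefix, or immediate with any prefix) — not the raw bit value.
@+28  little-endian(90 a6 48 91) = 0x9148a690
  top 6b → 0x24 → addi [RI]
  rd@[25:23]=0x2 ⇒ r2
  imm@[22:0]=0x48a690 ⇒ #4761232

#4761232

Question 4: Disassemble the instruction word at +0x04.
or r6, r5

+0x04: 00 00 e0 ce ⇒ word 0xcee00000 (little)
  op=0xcee00000>>26=0x33 ⇒ or (RR)
  rd@[25:23]=0x5 ⇒ r5
  rs@[22:20]=0x6 ⇒ r6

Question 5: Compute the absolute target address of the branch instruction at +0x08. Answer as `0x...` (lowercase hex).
0x7650

@+08  little-endian(0c 00 00 c8) = 0xc800000c
  op=0xc800000c>>26=0x32 ⇒ je (J)
  imm@[25:0]=0xc ⇒ #12
  target = base 0x7638 + off 0x08 + 4 + imm 12 = 0x7650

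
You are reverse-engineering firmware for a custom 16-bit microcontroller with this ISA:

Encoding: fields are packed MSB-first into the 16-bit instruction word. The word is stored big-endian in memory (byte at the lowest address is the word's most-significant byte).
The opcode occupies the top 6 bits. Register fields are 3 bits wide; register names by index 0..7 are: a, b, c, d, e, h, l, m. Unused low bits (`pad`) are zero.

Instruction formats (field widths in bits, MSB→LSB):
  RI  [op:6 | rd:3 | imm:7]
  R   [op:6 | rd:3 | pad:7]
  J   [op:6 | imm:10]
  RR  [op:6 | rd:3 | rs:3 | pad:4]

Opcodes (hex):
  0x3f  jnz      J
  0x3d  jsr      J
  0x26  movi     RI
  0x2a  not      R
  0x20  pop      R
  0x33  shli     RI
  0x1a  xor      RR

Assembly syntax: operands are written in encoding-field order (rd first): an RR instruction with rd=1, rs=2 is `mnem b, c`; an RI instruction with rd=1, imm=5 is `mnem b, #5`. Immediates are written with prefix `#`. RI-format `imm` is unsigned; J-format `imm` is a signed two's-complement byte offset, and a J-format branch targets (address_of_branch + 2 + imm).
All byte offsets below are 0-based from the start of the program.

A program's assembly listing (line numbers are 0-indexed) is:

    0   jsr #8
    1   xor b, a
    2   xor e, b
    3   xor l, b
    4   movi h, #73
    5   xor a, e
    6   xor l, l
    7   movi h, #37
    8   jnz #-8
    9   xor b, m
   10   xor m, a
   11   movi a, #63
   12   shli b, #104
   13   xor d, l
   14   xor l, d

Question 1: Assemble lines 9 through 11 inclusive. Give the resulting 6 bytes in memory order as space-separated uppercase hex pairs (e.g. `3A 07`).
68 F0 6B 80 98 3F

line 9 (xor): pack op=0x1a:6|rd=1:3|rs=7:3|pad=0:4 = 0x68f0; big→ 68 f0
line 10 (xor): pack op=0x1a:6|rd=7:3|rs=0:3|pad=0:4 = 0x6b80; big→ 6b 80
line 11 (movi): pack op=0x26:6|rd=0:3|imm=63:7 = 0x983f; big→ 98 3f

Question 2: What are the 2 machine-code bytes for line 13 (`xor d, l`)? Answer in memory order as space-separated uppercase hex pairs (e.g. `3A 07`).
13. xor fields op=0x1a:6|rd=3:3|rs=6:3|pad=0:4 → word 69e0h → 69 e0

69 E0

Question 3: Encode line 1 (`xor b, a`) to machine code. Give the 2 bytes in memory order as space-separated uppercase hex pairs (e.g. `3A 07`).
68 80

1. xor fields op=0x1a:6|rd=1:3|rs=0:3|pad=0:4 → word 6880h → 68 80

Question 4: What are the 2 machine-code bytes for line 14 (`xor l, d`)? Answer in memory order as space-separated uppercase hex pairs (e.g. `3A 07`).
14. xor fields op=0x1a:6|rd=6:3|rs=3:3|pad=0:4 → word 6b30h → 6b 30

6B 30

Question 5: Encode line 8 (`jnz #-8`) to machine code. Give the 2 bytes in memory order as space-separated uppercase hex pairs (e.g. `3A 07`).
L8: jnz op=0x3f:6|imm=-8:10 ⇒ 0xfff8 ⇒ big ff f8

FF F8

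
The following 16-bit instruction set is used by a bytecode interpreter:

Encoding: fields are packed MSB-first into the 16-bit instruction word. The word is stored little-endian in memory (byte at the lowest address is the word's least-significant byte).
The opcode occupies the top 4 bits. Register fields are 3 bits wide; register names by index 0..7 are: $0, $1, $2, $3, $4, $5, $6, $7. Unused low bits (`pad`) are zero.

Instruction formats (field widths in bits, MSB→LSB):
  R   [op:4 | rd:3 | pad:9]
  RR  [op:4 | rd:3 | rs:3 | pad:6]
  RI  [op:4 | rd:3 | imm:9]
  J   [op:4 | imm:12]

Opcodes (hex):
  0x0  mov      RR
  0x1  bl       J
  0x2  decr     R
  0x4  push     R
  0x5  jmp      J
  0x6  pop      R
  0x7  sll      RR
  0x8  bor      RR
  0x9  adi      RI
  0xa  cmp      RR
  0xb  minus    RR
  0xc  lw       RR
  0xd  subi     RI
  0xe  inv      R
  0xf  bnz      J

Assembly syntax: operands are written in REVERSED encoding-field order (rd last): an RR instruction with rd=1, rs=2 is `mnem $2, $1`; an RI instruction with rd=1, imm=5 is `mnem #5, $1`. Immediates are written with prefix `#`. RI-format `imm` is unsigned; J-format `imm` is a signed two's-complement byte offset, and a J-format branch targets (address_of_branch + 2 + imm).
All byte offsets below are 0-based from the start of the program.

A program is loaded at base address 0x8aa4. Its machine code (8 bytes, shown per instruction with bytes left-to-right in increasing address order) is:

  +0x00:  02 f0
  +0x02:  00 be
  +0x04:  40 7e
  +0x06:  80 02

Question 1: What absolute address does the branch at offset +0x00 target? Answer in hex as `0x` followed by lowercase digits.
0x8aa8

[00] 02 f0 → 0xf002
  op=0xf002>>12=0xf ⇒ bnz (J)
  imm@[11:0]=0x2 ⇒ #2
  target = base 0x8aa4 + off 0x00 + 2 + imm 2 = 0x8aa8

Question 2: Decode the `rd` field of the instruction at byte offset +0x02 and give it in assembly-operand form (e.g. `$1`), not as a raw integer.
$7

[02] 00 be → 0xbe00
  op=0xbe00>>12=0xb ⇒ minus (RR)
  [11:9] rd=7 = $7
  [8:6] rs=0 = $0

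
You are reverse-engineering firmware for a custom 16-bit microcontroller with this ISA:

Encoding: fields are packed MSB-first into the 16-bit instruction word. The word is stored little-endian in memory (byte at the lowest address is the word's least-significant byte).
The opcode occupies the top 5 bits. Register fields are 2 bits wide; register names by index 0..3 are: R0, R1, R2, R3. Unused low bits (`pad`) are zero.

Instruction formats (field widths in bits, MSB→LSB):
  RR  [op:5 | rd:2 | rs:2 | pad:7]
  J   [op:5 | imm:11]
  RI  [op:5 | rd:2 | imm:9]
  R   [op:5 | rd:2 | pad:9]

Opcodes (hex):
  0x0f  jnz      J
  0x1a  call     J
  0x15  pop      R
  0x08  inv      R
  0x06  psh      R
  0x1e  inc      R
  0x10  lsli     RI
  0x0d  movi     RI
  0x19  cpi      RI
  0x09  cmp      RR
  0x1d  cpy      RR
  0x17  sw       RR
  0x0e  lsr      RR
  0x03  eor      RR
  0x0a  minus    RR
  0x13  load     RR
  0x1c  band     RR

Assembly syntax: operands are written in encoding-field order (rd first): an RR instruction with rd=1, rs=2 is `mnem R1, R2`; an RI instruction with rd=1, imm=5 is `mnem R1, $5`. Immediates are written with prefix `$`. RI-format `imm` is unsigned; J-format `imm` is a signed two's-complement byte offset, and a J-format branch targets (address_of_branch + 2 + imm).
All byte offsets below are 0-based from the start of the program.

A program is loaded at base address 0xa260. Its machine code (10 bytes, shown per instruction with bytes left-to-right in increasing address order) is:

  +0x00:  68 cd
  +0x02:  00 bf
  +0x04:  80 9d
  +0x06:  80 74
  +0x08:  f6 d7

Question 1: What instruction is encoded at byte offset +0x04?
load R2, R3

off 0x04: read 80 9d as little → 0x9d80
  top 5b → 0x13 → load [RR]
  rd: (w>>9)&0x3=0x2 → R2
  rs: (w>>7)&0x3=0x3 → R3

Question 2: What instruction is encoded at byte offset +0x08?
off 0x08: read f6 d7 as little → 0xd7f6
  opcode bits[15:11]=0x1a: call/J
  [10:0] imm=2038 (s11→-10) = $-10

call $-10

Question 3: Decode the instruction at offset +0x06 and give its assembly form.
@+06  little-endian(80 74) = 0x7480
  op=0x7480>>11=0xe ⇒ lsr (RR)
  rd@[10:9]=0x2 ⇒ R2
  rs@[8:7]=0x1 ⇒ R1

lsr R2, R1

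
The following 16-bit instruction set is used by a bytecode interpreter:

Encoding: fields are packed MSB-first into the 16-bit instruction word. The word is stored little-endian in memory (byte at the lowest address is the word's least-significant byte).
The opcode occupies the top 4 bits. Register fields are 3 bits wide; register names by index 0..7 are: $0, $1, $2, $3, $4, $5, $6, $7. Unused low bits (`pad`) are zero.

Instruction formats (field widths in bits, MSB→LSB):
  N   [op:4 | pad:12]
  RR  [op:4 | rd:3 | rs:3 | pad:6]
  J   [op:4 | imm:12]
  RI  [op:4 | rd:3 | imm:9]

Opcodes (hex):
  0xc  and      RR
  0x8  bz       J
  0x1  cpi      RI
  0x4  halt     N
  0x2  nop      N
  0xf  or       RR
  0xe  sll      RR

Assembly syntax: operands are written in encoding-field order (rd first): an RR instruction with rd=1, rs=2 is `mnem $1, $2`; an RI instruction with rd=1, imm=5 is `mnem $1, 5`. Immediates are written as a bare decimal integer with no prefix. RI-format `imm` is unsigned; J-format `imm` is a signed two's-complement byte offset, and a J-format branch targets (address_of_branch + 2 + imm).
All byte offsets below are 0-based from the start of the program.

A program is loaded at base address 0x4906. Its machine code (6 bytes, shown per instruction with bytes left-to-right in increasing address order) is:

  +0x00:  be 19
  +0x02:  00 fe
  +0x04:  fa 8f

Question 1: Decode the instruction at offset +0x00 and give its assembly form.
cpi $4, 446

[00] be 19 → 0x19be
  top 4b → 0x1 → cpi [RI]
  rd: (w>>9)&0x7=0x4 → $4
  imm: (w>>0)&0x1ff=0x1be → 446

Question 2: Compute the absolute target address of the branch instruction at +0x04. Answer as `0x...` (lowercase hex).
off 0x04: read fa 8f as little → 0x8ffa
  op=0x8ffa>>12=0x8 ⇒ bz (J)
  imm@[11:0]=0xffa (s12→-6) ⇒ -6
  target = base 0x4906 + off 0x04 + 2 + imm -6 = 0x4906

0x4906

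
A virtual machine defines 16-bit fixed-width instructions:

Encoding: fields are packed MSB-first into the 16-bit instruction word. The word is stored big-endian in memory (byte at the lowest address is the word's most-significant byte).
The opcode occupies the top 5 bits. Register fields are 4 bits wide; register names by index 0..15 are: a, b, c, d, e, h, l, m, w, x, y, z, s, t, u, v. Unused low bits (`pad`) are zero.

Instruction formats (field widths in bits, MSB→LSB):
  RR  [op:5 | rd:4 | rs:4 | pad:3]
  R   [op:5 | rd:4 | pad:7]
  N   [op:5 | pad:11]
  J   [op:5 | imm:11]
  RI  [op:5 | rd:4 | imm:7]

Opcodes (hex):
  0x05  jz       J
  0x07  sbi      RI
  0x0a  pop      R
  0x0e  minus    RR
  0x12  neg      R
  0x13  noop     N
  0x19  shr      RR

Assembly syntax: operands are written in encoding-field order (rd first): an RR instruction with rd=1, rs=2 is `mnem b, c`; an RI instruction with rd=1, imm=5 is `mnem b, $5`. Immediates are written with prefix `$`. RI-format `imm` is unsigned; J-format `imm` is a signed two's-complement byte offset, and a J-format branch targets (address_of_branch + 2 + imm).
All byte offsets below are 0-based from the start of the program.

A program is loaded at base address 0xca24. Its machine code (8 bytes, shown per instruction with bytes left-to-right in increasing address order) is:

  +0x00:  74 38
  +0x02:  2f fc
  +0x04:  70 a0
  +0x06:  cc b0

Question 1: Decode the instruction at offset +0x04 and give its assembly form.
[04] 70 a0 → 0x70a0
  top 5b → 0xe → minus [RR]
  rd: (w>>7)&0xf=0x1 → b
  rs: (w>>3)&0xf=0x4 → e

minus b, e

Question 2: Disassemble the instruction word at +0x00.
minus w, m

[00] 74 38 → 0x7438
  op=0x7438>>11=0xe ⇒ minus (RR)
  [10:7] rd=8 = w
  [6:3] rs=7 = m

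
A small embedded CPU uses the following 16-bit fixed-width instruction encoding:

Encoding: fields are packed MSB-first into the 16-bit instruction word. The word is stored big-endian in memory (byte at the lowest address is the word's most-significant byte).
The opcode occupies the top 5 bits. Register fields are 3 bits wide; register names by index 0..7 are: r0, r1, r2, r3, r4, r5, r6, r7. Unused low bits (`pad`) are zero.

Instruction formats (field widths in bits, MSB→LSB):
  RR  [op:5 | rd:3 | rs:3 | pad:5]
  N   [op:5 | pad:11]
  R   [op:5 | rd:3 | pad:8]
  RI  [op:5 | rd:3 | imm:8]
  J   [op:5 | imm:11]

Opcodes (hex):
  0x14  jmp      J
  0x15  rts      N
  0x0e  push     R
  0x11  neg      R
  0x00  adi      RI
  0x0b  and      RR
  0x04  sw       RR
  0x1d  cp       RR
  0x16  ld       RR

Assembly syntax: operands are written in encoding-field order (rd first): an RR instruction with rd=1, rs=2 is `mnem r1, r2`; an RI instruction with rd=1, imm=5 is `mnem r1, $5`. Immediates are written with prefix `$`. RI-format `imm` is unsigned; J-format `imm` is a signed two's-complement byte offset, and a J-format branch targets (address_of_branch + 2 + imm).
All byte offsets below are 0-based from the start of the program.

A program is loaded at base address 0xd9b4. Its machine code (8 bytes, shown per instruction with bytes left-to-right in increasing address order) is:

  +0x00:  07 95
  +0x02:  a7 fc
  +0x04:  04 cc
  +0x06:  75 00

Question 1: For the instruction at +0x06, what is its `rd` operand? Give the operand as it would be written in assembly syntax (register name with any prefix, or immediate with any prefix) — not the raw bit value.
+0x06: 75 00 ⇒ word 0x7500 (big)
  op=0x7500>>11=0xe ⇒ push (R)
  [10:8] rd=5 = r5

r5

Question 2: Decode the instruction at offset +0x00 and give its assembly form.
+0x00: 07 95 ⇒ word 0x0795 (big)
  opcode bits[15:11]=0x0: adi/RI
  rd@[10:8]=0x7 ⇒ r7
  imm@[7:0]=0x95 ⇒ $149

adi r7, $149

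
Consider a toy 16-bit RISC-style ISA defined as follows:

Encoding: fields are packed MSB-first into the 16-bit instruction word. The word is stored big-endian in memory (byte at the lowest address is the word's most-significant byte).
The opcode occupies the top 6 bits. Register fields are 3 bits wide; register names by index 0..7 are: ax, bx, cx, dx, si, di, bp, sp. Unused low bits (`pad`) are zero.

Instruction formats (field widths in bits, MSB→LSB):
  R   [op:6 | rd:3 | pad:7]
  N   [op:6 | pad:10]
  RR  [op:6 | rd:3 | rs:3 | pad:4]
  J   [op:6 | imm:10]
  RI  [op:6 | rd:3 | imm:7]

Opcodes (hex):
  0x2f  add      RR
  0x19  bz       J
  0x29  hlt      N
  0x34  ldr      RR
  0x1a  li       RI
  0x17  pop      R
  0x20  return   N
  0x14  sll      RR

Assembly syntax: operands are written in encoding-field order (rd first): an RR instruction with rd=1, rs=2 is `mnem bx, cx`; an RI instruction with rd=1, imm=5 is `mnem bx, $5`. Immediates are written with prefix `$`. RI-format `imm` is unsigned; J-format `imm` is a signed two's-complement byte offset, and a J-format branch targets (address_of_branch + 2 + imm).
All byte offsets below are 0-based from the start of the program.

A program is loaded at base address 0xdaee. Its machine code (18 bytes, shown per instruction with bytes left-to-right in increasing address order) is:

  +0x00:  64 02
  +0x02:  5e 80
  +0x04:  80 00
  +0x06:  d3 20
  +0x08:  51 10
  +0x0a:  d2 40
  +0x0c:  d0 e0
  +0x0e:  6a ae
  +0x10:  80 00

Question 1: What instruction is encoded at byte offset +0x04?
return

+0x04: 80 00 ⇒ word 0x8000 (big)
  opcode bits[15:10]=0x20: return/N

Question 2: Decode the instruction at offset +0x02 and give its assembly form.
pop di

off 0x02: read 5e 80 as big → 0x5e80
  opcode bits[15:10]=0x17: pop/R
  rd: (w>>7)&0x7=0x5 → di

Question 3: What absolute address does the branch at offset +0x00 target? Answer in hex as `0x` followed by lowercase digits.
@+00  big-endian(64 02) = 0x6402
  op=0x6402>>10=0x19 ⇒ bz (J)
  imm@[9:0]=0x2 ⇒ $2
  target = base 0xdaee + off 0x00 + 2 + imm 2 = 0xdaf2

0xdaf2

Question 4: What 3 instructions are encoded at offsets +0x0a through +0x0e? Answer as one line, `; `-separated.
@+0a  big-endian(d2 40) = 0xd240
  top 6b → 0x34 → ldr [RR]
  rd: (w>>7)&0x7=0x4 → si
  rs: (w>>4)&0x7=0x4 → si
@+0c  big-endian(d0 e0) = 0xd0e0
  top 6b → 0x34 → ldr [RR]
  rd: (w>>7)&0x7=0x1 → bx
  rs: (w>>4)&0x7=0x6 → bp
@+0e  big-endian(6a ae) = 0x6aae
  top 6b → 0x1a → li [RI]
  rd: (w>>7)&0x7=0x5 → di
  imm: (w>>0)&0x7f=0x2e → $46

ldr si, si; ldr bx, bp; li di, $46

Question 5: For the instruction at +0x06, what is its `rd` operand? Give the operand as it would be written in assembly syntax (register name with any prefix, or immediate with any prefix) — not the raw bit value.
[06] d3 20 → 0xd320
  opcode bits[15:10]=0x34: ldr/RR
  [9:7] rd=6 = bp
  [6:4] rs=2 = cx

bp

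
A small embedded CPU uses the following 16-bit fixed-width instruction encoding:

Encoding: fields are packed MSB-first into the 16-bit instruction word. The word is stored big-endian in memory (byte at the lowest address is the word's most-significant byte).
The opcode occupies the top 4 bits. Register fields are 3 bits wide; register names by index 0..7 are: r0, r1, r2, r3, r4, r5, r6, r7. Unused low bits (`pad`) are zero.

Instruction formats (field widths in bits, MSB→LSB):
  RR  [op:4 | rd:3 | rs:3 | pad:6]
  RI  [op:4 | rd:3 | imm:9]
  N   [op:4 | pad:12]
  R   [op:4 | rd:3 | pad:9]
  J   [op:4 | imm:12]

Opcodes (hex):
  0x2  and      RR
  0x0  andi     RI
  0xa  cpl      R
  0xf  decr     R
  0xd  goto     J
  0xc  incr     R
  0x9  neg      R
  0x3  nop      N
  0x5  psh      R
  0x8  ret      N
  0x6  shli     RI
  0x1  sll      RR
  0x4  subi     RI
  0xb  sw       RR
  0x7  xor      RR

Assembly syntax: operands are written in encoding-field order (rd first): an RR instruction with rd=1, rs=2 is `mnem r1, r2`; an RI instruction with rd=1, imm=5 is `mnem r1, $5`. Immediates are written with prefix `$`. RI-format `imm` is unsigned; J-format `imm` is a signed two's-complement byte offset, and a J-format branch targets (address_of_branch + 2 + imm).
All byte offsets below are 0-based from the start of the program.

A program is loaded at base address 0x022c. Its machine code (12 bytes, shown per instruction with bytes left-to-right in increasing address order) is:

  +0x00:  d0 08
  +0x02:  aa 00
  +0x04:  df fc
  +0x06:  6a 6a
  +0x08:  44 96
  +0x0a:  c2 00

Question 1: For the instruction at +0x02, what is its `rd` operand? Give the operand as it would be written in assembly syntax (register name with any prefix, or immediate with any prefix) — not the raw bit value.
@+02  big-endian(aa 00) = 0xaa00
  op=0xaa00>>12=0xa ⇒ cpl (R)
  rd@[11:9]=0x5 ⇒ r5

r5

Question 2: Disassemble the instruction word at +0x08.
subi r2, $150

[08] 44 96 → 0x4496
  opcode bits[15:12]=0x4: subi/RI
  rd: (w>>9)&0x7=0x2 → r2
  imm: (w>>0)&0x1ff=0x96 → $150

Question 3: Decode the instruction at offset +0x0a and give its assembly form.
incr r1

@+0a  big-endian(c2 00) = 0xc200
  top 4b → 0xc → incr [R]
  rd@[11:9]=0x1 ⇒ r1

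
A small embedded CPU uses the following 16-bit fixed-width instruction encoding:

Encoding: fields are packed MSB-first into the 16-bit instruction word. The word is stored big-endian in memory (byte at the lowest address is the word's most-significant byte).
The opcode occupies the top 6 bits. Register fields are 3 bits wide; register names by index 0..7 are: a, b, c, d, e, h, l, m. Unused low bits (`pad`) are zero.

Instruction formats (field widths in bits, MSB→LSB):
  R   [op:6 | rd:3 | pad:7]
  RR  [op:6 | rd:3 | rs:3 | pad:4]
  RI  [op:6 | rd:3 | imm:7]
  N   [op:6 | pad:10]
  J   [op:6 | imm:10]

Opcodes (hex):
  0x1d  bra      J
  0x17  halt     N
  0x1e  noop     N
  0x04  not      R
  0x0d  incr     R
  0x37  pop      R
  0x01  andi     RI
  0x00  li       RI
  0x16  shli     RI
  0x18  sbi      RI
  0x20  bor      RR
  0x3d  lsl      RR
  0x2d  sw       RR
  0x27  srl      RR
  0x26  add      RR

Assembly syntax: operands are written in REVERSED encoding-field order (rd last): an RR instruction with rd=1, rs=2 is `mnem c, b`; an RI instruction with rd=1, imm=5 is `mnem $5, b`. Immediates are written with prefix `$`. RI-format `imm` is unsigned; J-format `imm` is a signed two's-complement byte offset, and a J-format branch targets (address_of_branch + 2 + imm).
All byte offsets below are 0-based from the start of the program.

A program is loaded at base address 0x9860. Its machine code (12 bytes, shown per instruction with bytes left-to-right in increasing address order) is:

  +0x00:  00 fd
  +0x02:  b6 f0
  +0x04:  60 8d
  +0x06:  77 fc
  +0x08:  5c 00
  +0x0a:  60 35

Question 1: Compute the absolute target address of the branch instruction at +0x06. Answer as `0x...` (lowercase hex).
@+06  big-endian(77 fc) = 0x77fc
  op=0x77fc>>10=0x1d ⇒ bra (J)
  imm: (w>>0)&0x3ff=0x3fc (s10→-4) → $-4
  target = base 0x9860 + off 0x06 + 2 + imm -4 = 0x9864

0x9864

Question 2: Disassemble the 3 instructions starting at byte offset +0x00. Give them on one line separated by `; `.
li $125, b; sw m, h; sbi $13, b

@+00  big-endian(00 fd) = 0x00fd
  top 6b → 0x0 → li [RI]
  [9:7] rd=1 = b
  [6:0] imm=125 = $125
@+02  big-endian(b6 f0) = 0xb6f0
  top 6b → 0x2d → sw [RR]
  [9:7] rd=5 = h
  [6:4] rs=7 = m
@+04  big-endian(60 8d) = 0x608d
  top 6b → 0x18 → sbi [RI]
  [9:7] rd=1 = b
  [6:0] imm=13 = $13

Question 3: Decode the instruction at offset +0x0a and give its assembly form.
sbi $53, a

off 0x0a: read 60 35 as big → 0x6035
  opcode bits[15:10]=0x18: sbi/RI
  rd: (w>>7)&0x7=0x0 → a
  imm: (w>>0)&0x7f=0x35 → $53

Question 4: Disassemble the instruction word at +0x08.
halt

off 0x08: read 5c 00 as big → 0x5c00
  top 6b → 0x17 → halt [N]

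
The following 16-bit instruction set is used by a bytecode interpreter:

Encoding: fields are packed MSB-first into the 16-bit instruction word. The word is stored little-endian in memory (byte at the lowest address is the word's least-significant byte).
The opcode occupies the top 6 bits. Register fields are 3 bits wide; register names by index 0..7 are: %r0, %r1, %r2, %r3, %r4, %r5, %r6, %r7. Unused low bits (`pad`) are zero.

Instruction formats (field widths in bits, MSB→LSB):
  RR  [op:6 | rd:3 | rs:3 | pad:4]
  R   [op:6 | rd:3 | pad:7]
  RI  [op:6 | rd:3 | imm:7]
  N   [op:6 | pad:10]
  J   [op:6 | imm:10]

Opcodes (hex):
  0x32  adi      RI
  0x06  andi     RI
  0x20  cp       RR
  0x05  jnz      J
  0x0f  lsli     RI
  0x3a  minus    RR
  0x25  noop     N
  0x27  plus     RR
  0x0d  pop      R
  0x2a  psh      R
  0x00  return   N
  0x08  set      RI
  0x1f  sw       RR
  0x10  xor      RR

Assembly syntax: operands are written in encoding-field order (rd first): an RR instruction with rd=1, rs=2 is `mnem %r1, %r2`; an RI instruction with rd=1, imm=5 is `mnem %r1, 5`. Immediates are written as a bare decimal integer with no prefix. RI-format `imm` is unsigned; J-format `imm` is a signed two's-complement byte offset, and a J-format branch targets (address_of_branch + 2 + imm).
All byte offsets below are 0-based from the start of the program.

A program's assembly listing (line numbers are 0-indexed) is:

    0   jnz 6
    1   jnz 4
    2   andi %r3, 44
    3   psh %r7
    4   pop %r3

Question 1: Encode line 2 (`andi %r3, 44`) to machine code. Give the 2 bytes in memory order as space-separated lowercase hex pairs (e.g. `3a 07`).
L2: andi op=0x6:6|rd=3:3|imm=44:7 ⇒ 0x19ac ⇒ little ac 19

ac 19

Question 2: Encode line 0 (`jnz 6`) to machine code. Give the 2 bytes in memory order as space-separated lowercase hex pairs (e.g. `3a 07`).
0. jnz fields op=0x5:6|imm=6:10 → word 1406h → 06 14

06 14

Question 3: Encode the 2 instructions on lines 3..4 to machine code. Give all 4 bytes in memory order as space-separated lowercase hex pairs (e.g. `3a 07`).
80 ab 80 35

line 3 (psh): pack op=0x2a:6|rd=7:3|pad=0:7 = 0xab80; little→ 80 ab
line 4 (pop): pack op=0xd:6|rd=3:3|pad=0:7 = 0x3580; little→ 80 35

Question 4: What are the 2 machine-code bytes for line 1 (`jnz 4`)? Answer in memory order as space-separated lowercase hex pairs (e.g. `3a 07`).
line 1 (jnz): pack op=0x5:6|imm=4:10 = 0x1404; little→ 04 14

04 14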